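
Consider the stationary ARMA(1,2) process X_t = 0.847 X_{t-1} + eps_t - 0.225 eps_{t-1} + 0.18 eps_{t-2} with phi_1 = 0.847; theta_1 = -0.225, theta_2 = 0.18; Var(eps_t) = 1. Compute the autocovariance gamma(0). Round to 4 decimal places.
\gamma(0) = 3.1549

Multiply the model equation by X_{t-k} and take expectations. With theta_0 = psi_0 = 1 and psi_j the MA(infinity) weights, this gives
  gamma(k) - sum_i phi_i gamma(k-i) = c_k,
  c_k = sigma^2 * sum_{j=k..q} theta_j psi_{j-k}   (c_k = 0 for k > q),
using gamma(-m) = gamma(m).
psi-weights needed (psi_j = theta_j + sum_i phi_i psi_{j-i}):
  psi_1 = theta_1 + phi_1 = -0.225 + (0.847) = 0.622
  psi_2 = theta_2 + phi_1 psi_1 = 0.18 + (0.847)(0.622) = 0.706834
Right-hand sides:
  c_0 = sigma^2 (1 + theta_1 psi_1 + theta_2 psi_2) = 1 * (1 + (-0.225)(0.622) + (0.18)(0.706834)) = 1 * 0.98728 = 0.98728
  c_1 = sigma^2 (theta_1 + theta_2 psi_1) = 1 * (-0.225 + (0.18)(0.622)) = -0.11304
  c_2 = sigma^2 theta_2 = 1 * (0.18) = 0.18
Equations for k = 0 and k = 1 (AR order 1):
  gamma(0) = phi_1 gamma(1) + c_0
  gamma(1) = phi_1 gamma(0) + c_1
Substituting the second into the first: gamma(0) (1 - phi_1^2) = c_0 + phi_1 c_1, so
  gamma(0) = (c_0 + phi_1 c_1) / (1 - phi_1^2) = (0.98728 + (0.847)(-0.11304)) / (1 - (0.847)^2) = 0.891535 / 0.282591 = 3.154861.
Therefore gamma(0) = 3.1549 (to 4 decimal places).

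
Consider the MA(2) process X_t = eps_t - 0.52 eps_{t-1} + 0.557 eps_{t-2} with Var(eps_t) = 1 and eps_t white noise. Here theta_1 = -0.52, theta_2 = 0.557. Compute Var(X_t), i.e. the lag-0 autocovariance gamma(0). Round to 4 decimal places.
\gamma(0) = 1.5806

For an MA(q) process X_t = eps_t + sum_i theta_i eps_{t-i} with
Var(eps_t) = sigma^2, the variance is
  gamma(0) = sigma^2 * (1 + sum_i theta_i^2).
  sum_i theta_i^2 = (-0.52)^2 + (0.557)^2 = 0.2704 + 0.310249 = 0.580649.
  gamma(0) = 1 * (1 + 0.580649) = 1 * 1.580649 = 1.580649, which rounds to 1.5806.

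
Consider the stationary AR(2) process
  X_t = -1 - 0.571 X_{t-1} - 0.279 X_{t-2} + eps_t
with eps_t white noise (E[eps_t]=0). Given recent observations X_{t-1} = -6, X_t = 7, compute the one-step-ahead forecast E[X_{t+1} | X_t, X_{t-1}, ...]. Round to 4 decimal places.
E[X_{t+1} \mid \mathcal F_t] = -3.3230

For an AR(p) model X_t = c + sum_i phi_i X_{t-i} + eps_t, the
one-step-ahead conditional mean is
  E[X_{t+1} | X_t, ...] = c + sum_i phi_i X_{t+1-i}.
Substitute known values:
  E[X_{t+1} | ...] = -1 + (-0.571) * (7) + (-0.279) * (-6)
                   = -3.3230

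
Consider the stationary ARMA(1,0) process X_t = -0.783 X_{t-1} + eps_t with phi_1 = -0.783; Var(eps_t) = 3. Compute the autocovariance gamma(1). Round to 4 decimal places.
\gamma(1) = -6.0712

Multiply the model equation by X_{t-k} and take expectations. With theta_0 = psi_0 = 1 and psi_j the MA(infinity) weights, this gives
  gamma(k) - sum_i phi_i gamma(k-i) = c_k,
  c_k = sigma^2 * sum_{j=k..q} theta_j psi_{j-k}   (c_k = 0 for k > q),
using gamma(-m) = gamma(m).
Pure AR (q = 0): c_0 = sigma^2 = 3, c_k = 0 for k >= 1.
Equations for k = 0 and k = 1 (AR order 1):
  gamma(0) = phi_1 gamma(1) + c_0
  gamma(1) = phi_1 gamma(0) + c_1
Substituting the second into the first: gamma(0) (1 - phi_1^2) = c_0 + phi_1 c_1, so
  gamma(0) = c_0 / (1 - phi_1^2) = 3 / (1 - (-0.783)^2) = 3 / 0.386911 = 7.753721.
  gamma(1) = phi_1 gamma(0) = (-0.783)(7.753721) = -6.071164.
Therefore gamma(1) = -6.0712 (to 4 decimal places).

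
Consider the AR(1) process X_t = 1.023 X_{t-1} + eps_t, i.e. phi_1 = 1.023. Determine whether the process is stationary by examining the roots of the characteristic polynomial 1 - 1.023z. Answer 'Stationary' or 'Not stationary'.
\text{Not stationary}

The AR(p) characteristic polynomial is P(z) = 1 - 1.023z.
Stationarity requires all roots to lie outside the unit circle, i.e. |z| > 1 for every root.
This is linear in z: 1 + (-1.023) z = 0  =>  z = -1/(-1.023) = 0.977517,  |z| = 0.977517.
Moduli of all roots: 0.9775.
All moduli strictly greater than 1? No.
Verdict: Not stationary.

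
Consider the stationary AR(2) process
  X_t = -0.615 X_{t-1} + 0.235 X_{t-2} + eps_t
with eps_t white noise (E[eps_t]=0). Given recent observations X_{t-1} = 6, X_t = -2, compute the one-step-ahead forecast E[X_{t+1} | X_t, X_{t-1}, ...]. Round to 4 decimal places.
E[X_{t+1} \mid \mathcal F_t] = 2.6400

For an AR(p) model X_t = c + sum_i phi_i X_{t-i} + eps_t, the
one-step-ahead conditional mean is
  E[X_{t+1} | X_t, ...] = c + sum_i phi_i X_{t+1-i}.
Substitute known values:
  E[X_{t+1} | ...] = (-0.615) * (-2) + (0.235) * (6)
                   = 2.6400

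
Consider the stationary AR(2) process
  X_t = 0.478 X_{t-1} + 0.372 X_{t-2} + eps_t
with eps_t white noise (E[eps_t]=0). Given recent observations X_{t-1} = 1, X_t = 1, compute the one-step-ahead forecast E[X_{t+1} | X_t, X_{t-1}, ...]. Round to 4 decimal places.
E[X_{t+1} \mid \mathcal F_t] = 0.8500

For an AR(p) model X_t = c + sum_i phi_i X_{t-i} + eps_t, the
one-step-ahead conditional mean is
  E[X_{t+1} | X_t, ...] = c + sum_i phi_i X_{t+1-i}.
Substitute known values:
  E[X_{t+1} | ...] = (0.478) * (1) + (0.372) * (1)
                   = 0.8500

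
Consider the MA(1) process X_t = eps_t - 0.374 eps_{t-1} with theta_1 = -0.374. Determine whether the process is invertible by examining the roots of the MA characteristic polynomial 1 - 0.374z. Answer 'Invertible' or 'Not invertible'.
\text{Invertible}

The MA(q) characteristic polynomial is P(z) = 1 - 0.374z.
Invertibility requires all roots to lie outside the unit circle, i.e. |z| > 1 for every root.
This is linear in z: 1 + (-0.374) z = 0  =>  z = -1/(-0.374) = 2.673797,  |z| = 2.673797.
Moduli of all roots: 2.6738.
All moduli strictly greater than 1? Yes.
Verdict: Invertible.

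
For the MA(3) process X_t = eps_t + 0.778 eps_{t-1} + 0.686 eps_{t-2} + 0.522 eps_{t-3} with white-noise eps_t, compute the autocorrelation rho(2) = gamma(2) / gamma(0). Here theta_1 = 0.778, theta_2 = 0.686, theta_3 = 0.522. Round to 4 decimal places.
\rho(2) = 0.4651

For an MA(q) process with theta_0 = 1, the autocovariance is
  gamma(k) = sigma^2 * sum_{i=0..q-k} theta_i * theta_{i+k},
and rho(k) = gamma(k) / gamma(0). Sigma^2 cancels.
  numerator   = (1)*(0.686) + (0.778)*(0.522) = 1.092116.
  denominator = (1)^2 + (0.778)^2 + (0.686)^2 + (0.522)^2 = 2.348364.
  rho(2) = 1.092116 / 2.348364 = 0.4651.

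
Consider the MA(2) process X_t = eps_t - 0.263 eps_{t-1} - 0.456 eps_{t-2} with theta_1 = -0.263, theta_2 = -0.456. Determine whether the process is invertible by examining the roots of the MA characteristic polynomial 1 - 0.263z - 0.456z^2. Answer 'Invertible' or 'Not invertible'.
\text{Invertible}

The MA(q) characteristic polynomial is P(z) = 1 - 0.263z - 0.456z^2.
Invertibility requires all roots to lie outside the unit circle, i.e. |z| > 1 for every root.
Set 1 + (-0.263) z + (-0.456) z^2 = 0, i.e. a z^2 + b z + c = 0 with a = -0.456, b = -0.263, c = 1.
Discriminant D = b^2 - 4ac = (-0.263)^2 - 4*(-0.456)*1 = 0.069169 - (-1.824) = 1.893169.
D >= 0, so the roots are real: z = (-b +/- sqrt(D)) / (2a) = (0.263 +/- 1.375925) / (-0.912).
  z_1 = (0.263 + 1.375925) / (-0.912) = -1.7971,   |z_1| = 1.7971.
  z_2 = (0.263 - 1.375925) / (-0.912) = 1.2203,   |z_2| = 1.2203.
Moduli of all roots: 1.7971, 1.2203.
All moduli strictly greater than 1? Yes.
Verdict: Invertible.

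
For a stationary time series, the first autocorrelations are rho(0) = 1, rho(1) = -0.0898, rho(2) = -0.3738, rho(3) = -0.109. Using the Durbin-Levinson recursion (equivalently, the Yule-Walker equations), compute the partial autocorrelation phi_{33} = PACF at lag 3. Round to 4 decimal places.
\phi_{33} = -0.2249

The PACF at lag k is phi_{kk}, the last component of the solution
to the Yule-Walker system G_k phi = r_k where
  (G_k)_{ij} = rho(|i - j|), (r_k)_i = rho(i), i,j = 1..k.
Equivalently, Durbin-Levinson gives phi_{kk} iteratively:
  phi_{11} = rho(1)
  phi_{kk} = [rho(k) - sum_{j=1..k-1} phi_{k-1,j} rho(k-j)]
            / [1 - sum_{j=1..k-1} phi_{k-1,j} rho(j)],
  phi_{k,j} = phi_{k-1,j} - phi_{kk} phi_{k-1,k-j},  j = 1..k-1.
Step k = 1:
  phi_11 = rho(1) = -0.0898.
Step k = 2:
  phi_22 = [rho(2) - phi_11 rho(1)] / [1 - phi_11 rho(1)] = [-0.3738 - (-0.0898)(-0.0898)] / [1 - (-0.0898)(-0.0898)]
         = -0.38186404 / 0.99193596 = -0.384968.
  Update: phi_21 = phi_11 - phi_22 phi_11 = -0.0898 - (-0.384968)(-0.0898) = -0.12437.
Step k = 3:
  phi_33 = [rho(3) - phi_21 rho(2) - phi_22 rho(1)] / [1 - phi_21 rho(1) - phi_22 rho(2)]
    numerator   = -0.109 - (-0.12437)(-0.3738) - (-0.384968)(-0.0898) = -0.19005973
    denominator = 1 - (-0.12437)(-0.0898) - (-0.384968)(-0.3738) = 0.84493036
  phi_33 = -0.19005973 / 0.84493036 = -0.2249.
Therefore phi_{33} = -0.2249.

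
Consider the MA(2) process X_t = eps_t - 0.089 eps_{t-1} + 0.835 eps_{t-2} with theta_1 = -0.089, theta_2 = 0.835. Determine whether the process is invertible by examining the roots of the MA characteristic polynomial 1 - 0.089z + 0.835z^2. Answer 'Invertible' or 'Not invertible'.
\text{Invertible}

The MA(q) characteristic polynomial is P(z) = 1 - 0.089z + 0.835z^2.
Invertibility requires all roots to lie outside the unit circle, i.e. |z| > 1 for every root.
Set 1 + (-0.089) z + (0.835) z^2 = 0, i.e. a z^2 + b z + c = 0 with a = 0.835, b = -0.089, c = 1.
Discriminant D = b^2 - 4ac = (-0.089)^2 - 4*(0.835)*1 = 0.007921 - (3.34) = -3.332079.
D < 0, so the roots are the complex-conjugate pair z = (-b +/- i sqrt(-D)) / (2a) = 0.0533 +/- 1.0931i.
For a conjugate pair |z|^2 = z * conj(z) = (product of roots) = c/a = 1/(0.835) = 1.197605, so |z| = sqrt(1.197605) = 1.0944 for both roots.
Moduli of all roots: 1.0944, 1.0944.
All moduli strictly greater than 1? Yes.
Verdict: Invertible.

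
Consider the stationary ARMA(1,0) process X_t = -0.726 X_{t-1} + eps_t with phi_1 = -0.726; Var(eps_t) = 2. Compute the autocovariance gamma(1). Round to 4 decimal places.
\gamma(1) = -3.0703

Multiply the model equation by X_{t-k} and take expectations. With theta_0 = psi_0 = 1 and psi_j the MA(infinity) weights, this gives
  gamma(k) - sum_i phi_i gamma(k-i) = c_k,
  c_k = sigma^2 * sum_{j=k..q} theta_j psi_{j-k}   (c_k = 0 for k > q),
using gamma(-m) = gamma(m).
Pure AR (q = 0): c_0 = sigma^2 = 2, c_k = 0 for k >= 1.
Equations for k = 0 and k = 1 (AR order 1):
  gamma(0) = phi_1 gamma(1) + c_0
  gamma(1) = phi_1 gamma(0) + c_1
Substituting the second into the first: gamma(0) (1 - phi_1^2) = c_0 + phi_1 c_1, so
  gamma(0) = c_0 / (1 - phi_1^2) = 2 / (1 - (-0.726)^2) = 2 / 0.472924 = 4.229009.
  gamma(1) = phi_1 gamma(0) = (-0.726)(4.229009) = -3.070261.
Therefore gamma(1) = -3.0703 (to 4 decimal places).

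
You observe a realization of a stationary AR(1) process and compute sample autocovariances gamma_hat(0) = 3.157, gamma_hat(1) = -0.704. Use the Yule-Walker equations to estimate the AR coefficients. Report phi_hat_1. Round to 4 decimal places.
\hat\phi_{1} = -0.2230

The Yule-Walker equations for an AR(p) process read, in matrix form,
  Gamma_p phi = r_p,   with   (Gamma_p)_{ij} = gamma(|i - j|),
                       (r_p)_i = gamma(i),   i,j = 1..p.
Substitute the sample gammas (Toeplitz matrix and right-hand side of size 1):
  Gamma_p = [[3.157]]
  r_p     = [-0.704]
With p = 1 this is the single equation gamma(0) phi_1 = gamma(1):
  phi_hat_1 = gamma(1) / gamma(0) = -0.704 / 3.157 = -0.2230.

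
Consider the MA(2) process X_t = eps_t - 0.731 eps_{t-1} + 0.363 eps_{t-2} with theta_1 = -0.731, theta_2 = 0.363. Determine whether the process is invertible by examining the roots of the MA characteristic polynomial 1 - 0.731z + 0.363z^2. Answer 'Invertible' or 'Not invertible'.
\text{Invertible}

The MA(q) characteristic polynomial is P(z) = 1 - 0.731z + 0.363z^2.
Invertibility requires all roots to lie outside the unit circle, i.e. |z| > 1 for every root.
Set 1 + (-0.731) z + (0.363) z^2 = 0, i.e. a z^2 + b z + c = 0 with a = 0.363, b = -0.731, c = 1.
Discriminant D = b^2 - 4ac = (-0.731)^2 - 4*(0.363)*1 = 0.534361 - (1.452) = -0.917639.
D < 0, so the roots are the complex-conjugate pair z = (-b +/- i sqrt(-D)) / (2a) = 1.0069 +/- 1.3195i.
For a conjugate pair |z|^2 = z * conj(z) = (product of roots) = c/a = 1/(0.363) = 2.754821, so |z| = sqrt(2.754821) = 1.6598 for both roots.
Moduli of all roots: 1.6598, 1.6598.
All moduli strictly greater than 1? Yes.
Verdict: Invertible.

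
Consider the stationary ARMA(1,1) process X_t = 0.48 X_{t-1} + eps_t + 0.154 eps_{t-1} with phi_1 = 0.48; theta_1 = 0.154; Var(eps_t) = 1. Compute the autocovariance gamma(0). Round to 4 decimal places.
\gamma(0) = 1.5223

Multiply the model equation by X_{t-k} and take expectations. With theta_0 = psi_0 = 1 and psi_j the MA(infinity) weights, this gives
  gamma(k) - sum_i phi_i gamma(k-i) = c_k,
  c_k = sigma^2 * sum_{j=k..q} theta_j psi_{j-k}   (c_k = 0 for k > q),
using gamma(-m) = gamma(m).
psi-weights needed (psi_j = theta_j + sum_i phi_i psi_{j-i}):
  psi_1 = theta_1 + phi_1 = 0.154 + (0.48) = 0.634
Right-hand sides:
  c_0 = sigma^2 (1 + theta_1 psi_1) = 1 * (1 + (0.154)(0.634)) = 1 * 1.097636 = 1.097636
  c_1 = sigma^2 theta_1 = 1 * (0.154) = 0.154
  c_2 = 0
Equations for k = 0 and k = 1 (AR order 1):
  gamma(0) = phi_1 gamma(1) + c_0
  gamma(1) = phi_1 gamma(0) + c_1
Substituting the second into the first: gamma(0) (1 - phi_1^2) = c_0 + phi_1 c_1, so
  gamma(0) = (c_0 + phi_1 c_1) / (1 - phi_1^2) = (1.097636 + (0.48)(0.154)) / (1 - (0.48)^2) = 1.171556 / 0.7696 = 1.522292.
Therefore gamma(0) = 1.5223 (to 4 decimal places).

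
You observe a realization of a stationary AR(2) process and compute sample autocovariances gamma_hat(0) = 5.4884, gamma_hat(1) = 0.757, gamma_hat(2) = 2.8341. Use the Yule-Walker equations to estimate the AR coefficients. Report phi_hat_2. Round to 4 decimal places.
\hat\phi_{2} = 0.5070

The Yule-Walker equations for an AR(p) process read, in matrix form,
  Gamma_p phi = r_p,   with   (Gamma_p)_{ij} = gamma(|i - j|),
                       (r_p)_i = gamma(i),   i,j = 1..p.
Substitute the sample gammas (Toeplitz matrix and right-hand side of size 2):
  Gamma_p = [[5.4884, 0.757], [0.757, 5.4884]]
  r_p     = [0.757, 2.8341]
Written out:
  5.4884 phi_1 + 0.757 phi_2 = 0.757
  0.757 phi_1 + 5.4884 phi_2 = 2.8341
Solve by Cramer's rule:
  det = gamma(0)^2 - gamma(1)^2 = (5.4884)^2 - (0.757)^2 = 30.12253456 - 0.573049 = 29.54948556
  phi_hat_1 = [gamma(1) gamma(0) - gamma(1) gamma(2)] / det = [(0.757)(5.4884) - (0.757)(2.8341)] / 29.54948556 = 2.0093051 / 29.54948556 = 0.068
  phi_hat_2 = [gamma(0) gamma(2) - gamma(1)^2] / det = [(5.4884)(2.8341) - (0.757)^2] / 29.54948556 = 14.98162544 / 29.54948556 = 0.507
So phi_hat = [0.0680, 0.5070].
Therefore phi_hat_2 = 0.5070.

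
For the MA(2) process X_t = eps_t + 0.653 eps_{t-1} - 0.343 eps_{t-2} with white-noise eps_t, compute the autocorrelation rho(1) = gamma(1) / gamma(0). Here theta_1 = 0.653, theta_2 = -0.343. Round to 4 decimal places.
\rho(1) = 0.2779

For an MA(q) process with theta_0 = 1, the autocovariance is
  gamma(k) = sigma^2 * sum_{i=0..q-k} theta_i * theta_{i+k},
and rho(k) = gamma(k) / gamma(0). Sigma^2 cancels.
  numerator   = (1)*(0.653) + (0.653)*(-0.343) = 0.429021.
  denominator = (1)^2 + (0.653)^2 + (-0.343)^2 = 1.544058.
  rho(1) = 0.429021 / 1.544058 = 0.2779.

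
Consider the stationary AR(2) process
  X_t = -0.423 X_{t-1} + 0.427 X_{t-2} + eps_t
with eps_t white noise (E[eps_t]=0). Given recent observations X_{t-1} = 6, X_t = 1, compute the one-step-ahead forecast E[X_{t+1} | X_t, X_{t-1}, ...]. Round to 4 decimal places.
E[X_{t+1} \mid \mathcal F_t] = 2.1390

For an AR(p) model X_t = c + sum_i phi_i X_{t-i} + eps_t, the
one-step-ahead conditional mean is
  E[X_{t+1} | X_t, ...] = c + sum_i phi_i X_{t+1-i}.
Substitute known values:
  E[X_{t+1} | ...] = (-0.423) * (1) + (0.427) * (6)
                   = 2.1390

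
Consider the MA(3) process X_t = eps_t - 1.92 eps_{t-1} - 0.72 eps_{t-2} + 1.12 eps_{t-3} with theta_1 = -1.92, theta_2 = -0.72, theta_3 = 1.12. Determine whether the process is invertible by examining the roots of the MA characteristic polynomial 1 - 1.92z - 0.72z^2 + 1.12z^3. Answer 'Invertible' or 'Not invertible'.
\text{Not invertible}

The MA(q) characteristic polynomial is P(z) = 1 - 1.92z - 0.72z^2 + 1.12z^3.
Invertibility requires all roots to lie outside the unit circle, i.e. |z| > 1 for every root.
Degree 3: look for a simple real root z0 first, then factor out (1 - z/z0) and solve the remaining quadratic.
Testing z0 = 0.5: P(0.5) = 1 + (-1.92)(0.5) + (-0.72)(0.5)^2 + (1.12)(0.5)^3
  = 1 + (-0.96) + (-0.18) + (0.14) = 0.  So z_0 = 0.5 is a root, |z_0| = 0.5.
Divide out the factor (1 - 2 z) = (1 - z/z0) (since 1/z0 = 2):
  P(z) = (1 - 2 z)(1 + (0.08) z + (-0.56) z^2)
  [check: z-coef 0.08 - (2) = -1.92; z^2-coef -0.56 - (2)(0.08) = -0.72; z^3-coef -(2)(-0.56) = 1.12.]
Remaining roots from the quadratic factor 1 + (0.08) z + (-0.56) z^2:
  Set 1 + (0.08) z + (-0.56) z^2 = 0, i.e. a z^2 + b z + c = 0 with a = -0.56, b = 0.08, c = 1.
  Discriminant D = b^2 - 4ac = (0.08)^2 - 4*(-0.56)*1 = 0.0064 - (-2.24) = 2.2464.
  D >= 0, so the roots are real: z = (-b +/- sqrt(D)) / (2a) = (-0.08 +/- 1.4988) / (-1.12).
    z_1 = (-0.08 + 1.4988) / (-1.12) = -1.2668,   |z_1| = 1.2668.
    z_2 = (-0.08 - 1.4988) / (-1.12) = 1.4096,   |z_2| = 1.4096.
Moduli of all roots: 0.5000, 1.2668, 1.4096.
All moduli strictly greater than 1? No.
Verdict: Not invertible.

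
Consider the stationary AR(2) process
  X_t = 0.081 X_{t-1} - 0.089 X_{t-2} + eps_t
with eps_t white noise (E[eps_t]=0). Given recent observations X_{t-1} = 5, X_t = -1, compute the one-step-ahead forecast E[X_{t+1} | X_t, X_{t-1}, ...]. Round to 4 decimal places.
E[X_{t+1} \mid \mathcal F_t] = -0.5260

For an AR(p) model X_t = c + sum_i phi_i X_{t-i} + eps_t, the
one-step-ahead conditional mean is
  E[X_{t+1} | X_t, ...] = c + sum_i phi_i X_{t+1-i}.
Substitute known values:
  E[X_{t+1} | ...] = (0.081) * (-1) + (-0.089) * (5)
                   = -0.5260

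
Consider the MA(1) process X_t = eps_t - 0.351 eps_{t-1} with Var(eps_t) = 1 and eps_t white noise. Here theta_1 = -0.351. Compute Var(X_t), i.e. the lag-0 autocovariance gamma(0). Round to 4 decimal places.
\gamma(0) = 1.1232

For an MA(q) process X_t = eps_t + sum_i theta_i eps_{t-i} with
Var(eps_t) = sigma^2, the variance is
  gamma(0) = sigma^2 * (1 + sum_i theta_i^2).
  sum_i theta_i^2 = (-0.351)^2 = 0.123201.
  gamma(0) = 1 * (1 + 0.123201) = 1 * 1.123201 = 1.123201, which rounds to 1.1232.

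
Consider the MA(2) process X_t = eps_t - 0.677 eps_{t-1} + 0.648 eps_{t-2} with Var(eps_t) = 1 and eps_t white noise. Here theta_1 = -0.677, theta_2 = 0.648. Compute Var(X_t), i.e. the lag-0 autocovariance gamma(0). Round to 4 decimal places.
\gamma(0) = 1.8782

For an MA(q) process X_t = eps_t + sum_i theta_i eps_{t-i} with
Var(eps_t) = sigma^2, the variance is
  gamma(0) = sigma^2 * (1 + sum_i theta_i^2).
  sum_i theta_i^2 = (-0.677)^2 + (0.648)^2 = 0.458329 + 0.419904 = 0.878233.
  gamma(0) = 1 * (1 + 0.878233) = 1 * 1.878233 = 1.878233, which rounds to 1.8782.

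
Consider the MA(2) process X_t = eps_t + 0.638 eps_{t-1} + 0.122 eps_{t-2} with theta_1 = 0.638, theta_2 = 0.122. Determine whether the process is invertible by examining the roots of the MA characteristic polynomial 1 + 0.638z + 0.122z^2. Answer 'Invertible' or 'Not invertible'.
\text{Invertible}

The MA(q) characteristic polynomial is P(z) = 1 + 0.638z + 0.122z^2.
Invertibility requires all roots to lie outside the unit circle, i.e. |z| > 1 for every root.
Set 1 + (0.638) z + (0.122) z^2 = 0, i.e. a z^2 + b z + c = 0 with a = 0.122, b = 0.638, c = 1.
Discriminant D = b^2 - 4ac = (0.638)^2 - 4*(0.122)*1 = 0.407044 - (0.488) = -0.080956.
D < 0, so the roots are the complex-conjugate pair z = (-b +/- i sqrt(-D)) / (2a) = -2.6148 +/- 1.1661i.
For a conjugate pair |z|^2 = z * conj(z) = (product of roots) = c/a = 1/(0.122) = 8.196721, so |z| = sqrt(8.196721) = 2.863 for both roots.
Moduli of all roots: 2.8630, 2.8630.
All moduli strictly greater than 1? Yes.
Verdict: Invertible.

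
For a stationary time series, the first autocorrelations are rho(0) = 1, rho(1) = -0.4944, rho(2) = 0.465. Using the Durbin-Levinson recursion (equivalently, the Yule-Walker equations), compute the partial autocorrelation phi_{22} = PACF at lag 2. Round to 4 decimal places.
\phi_{22} = 0.2919

The PACF at lag k is phi_{kk}, the last component of the solution
to the Yule-Walker system G_k phi = r_k where
  (G_k)_{ij} = rho(|i - j|), (r_k)_i = rho(i), i,j = 1..k.
Equivalently, Durbin-Levinson gives phi_{kk} iteratively:
  phi_{11} = rho(1)
  phi_{kk} = [rho(k) - sum_{j=1..k-1} phi_{k-1,j} rho(k-j)]
            / [1 - sum_{j=1..k-1} phi_{k-1,j} rho(j)],
  phi_{k,j} = phi_{k-1,j} - phi_{kk} phi_{k-1,k-j},  j = 1..k-1.
Step k = 1:
  phi_11 = rho(1) = -0.4944.
Step k = 2:
  phi_22 = [rho(2) - phi_11 rho(1)] / [1 - phi_11 rho(1)] = [0.465 - (-0.4944)(-0.4944)] / [1 - (-0.4944)(-0.4944)]
         = 0.22056864 / 0.75556864 = 0.2919.
Therefore phi_{22} = 0.2919.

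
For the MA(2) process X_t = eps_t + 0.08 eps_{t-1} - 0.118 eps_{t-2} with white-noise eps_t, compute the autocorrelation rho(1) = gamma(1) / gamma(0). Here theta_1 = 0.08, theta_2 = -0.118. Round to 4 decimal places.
\rho(1) = 0.0692

For an MA(q) process with theta_0 = 1, the autocovariance is
  gamma(k) = sigma^2 * sum_{i=0..q-k} theta_i * theta_{i+k},
and rho(k) = gamma(k) / gamma(0). Sigma^2 cancels.
  numerator   = (1)*(0.08) + (0.08)*(-0.118) = 0.07056.
  denominator = (1)^2 + (0.08)^2 + (-0.118)^2 = 1.020324.
  rho(1) = 0.07056 / 1.020324 = 0.0692.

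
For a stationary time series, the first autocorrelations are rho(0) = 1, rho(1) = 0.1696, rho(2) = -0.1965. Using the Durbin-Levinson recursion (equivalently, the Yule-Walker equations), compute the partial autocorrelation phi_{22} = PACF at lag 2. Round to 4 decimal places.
\phi_{22} = -0.2319

The PACF at lag k is phi_{kk}, the last component of the solution
to the Yule-Walker system G_k phi = r_k where
  (G_k)_{ij} = rho(|i - j|), (r_k)_i = rho(i), i,j = 1..k.
Equivalently, Durbin-Levinson gives phi_{kk} iteratively:
  phi_{11} = rho(1)
  phi_{kk} = [rho(k) - sum_{j=1..k-1} phi_{k-1,j} rho(k-j)]
            / [1 - sum_{j=1..k-1} phi_{k-1,j} rho(j)],
  phi_{k,j} = phi_{k-1,j} - phi_{kk} phi_{k-1,k-j},  j = 1..k-1.
Step k = 1:
  phi_11 = rho(1) = 0.1696.
Step k = 2:
  phi_22 = [rho(2) - phi_11 rho(1)] / [1 - phi_11 rho(1)] = [-0.1965 - (0.1696)(0.1696)] / [1 - (0.1696)(0.1696)]
         = -0.22526416 / 0.97123584 = -0.2319.
Therefore phi_{22} = -0.2319.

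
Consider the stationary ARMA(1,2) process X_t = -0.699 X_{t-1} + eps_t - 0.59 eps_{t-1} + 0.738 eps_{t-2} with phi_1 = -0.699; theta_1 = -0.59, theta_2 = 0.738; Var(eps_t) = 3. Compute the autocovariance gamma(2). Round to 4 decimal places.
\gamma(2) = 17.0471

Multiply the model equation by X_{t-k} and take expectations. With theta_0 = psi_0 = 1 and psi_j the MA(infinity) weights, this gives
  gamma(k) - sum_i phi_i gamma(k-i) = c_k,
  c_k = sigma^2 * sum_{j=k..q} theta_j psi_{j-k}   (c_k = 0 for k > q),
using gamma(-m) = gamma(m).
psi-weights needed (psi_j = theta_j + sum_i phi_i psi_{j-i}):
  psi_1 = theta_1 + phi_1 = -0.59 + (-0.699) = -1.289
  psi_2 = theta_2 + phi_1 psi_1 = 0.738 + (-0.699)(-1.289) = 1.639011
Right-hand sides:
  c_0 = sigma^2 (1 + theta_1 psi_1 + theta_2 psi_2) = 3 * (1 + (-0.59)(-1.289) + (0.738)(1.639011)) = 3 * 2.9701 = 8.9103
  c_1 = sigma^2 (theta_1 + theta_2 psi_1) = 3 * (-0.59 + (0.738)(-1.289)) = -4.623846
  c_2 = sigma^2 theta_2 = 3 * (0.738) = 2.214
Equations for k = 0 and k = 1 (AR order 1):
  gamma(0) = phi_1 gamma(1) + c_0
  gamma(1) = phi_1 gamma(0) + c_1
Substituting the second into the first: gamma(0) (1 - phi_1^2) = c_0 + phi_1 c_1, so
  gamma(0) = (c_0 + phi_1 c_1) / (1 - phi_1^2) = (8.9103 + (-0.699)(-4.623846)) / (1 - (-0.699)^2) = 12.142369 / 0.511399 = 23.743435.
  gamma(1) = phi_1 gamma(0) + c_1 = (-0.699)(23.743435) + (-4.623846) = -21.220507.
For k = 2: gamma(2) = phi_1 gamma(1) + c_2
  = (-0.699)(-21.220507) + (2.214) = 17.047134.
Therefore gamma(2) = 17.0471 (to 4 decimal places).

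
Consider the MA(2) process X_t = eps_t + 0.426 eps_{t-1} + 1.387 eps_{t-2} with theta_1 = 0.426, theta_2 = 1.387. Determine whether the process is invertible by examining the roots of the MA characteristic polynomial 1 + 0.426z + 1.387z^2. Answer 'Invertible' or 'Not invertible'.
\text{Not invertible}

The MA(q) characteristic polynomial is P(z) = 1 + 0.426z + 1.387z^2.
Invertibility requires all roots to lie outside the unit circle, i.e. |z| > 1 for every root.
Set 1 + (0.426) z + (1.387) z^2 = 0, i.e. a z^2 + b z + c = 0 with a = 1.387, b = 0.426, c = 1.
Discriminant D = b^2 - 4ac = (0.426)^2 - 4*(1.387)*1 = 0.181476 - (5.548) = -5.366524.
D < 0, so the roots are the complex-conjugate pair z = (-b +/- i sqrt(-D)) / (2a) = -0.1536 +/- 0.8351i.
For a conjugate pair |z|^2 = z * conj(z) = (product of roots) = c/a = 1/(1.387) = 0.720981, so |z| = sqrt(0.720981) = 0.8491 for both roots.
Moduli of all roots: 0.8491, 0.8491.
All moduli strictly greater than 1? No.
Verdict: Not invertible.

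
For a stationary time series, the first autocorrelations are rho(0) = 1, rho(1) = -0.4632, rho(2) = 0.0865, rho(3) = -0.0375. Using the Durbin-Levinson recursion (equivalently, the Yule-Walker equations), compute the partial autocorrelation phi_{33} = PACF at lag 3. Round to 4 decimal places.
\phi_{33} = -0.0869

The PACF at lag k is phi_{kk}, the last component of the solution
to the Yule-Walker system G_k phi = r_k where
  (G_k)_{ij} = rho(|i - j|), (r_k)_i = rho(i), i,j = 1..k.
Equivalently, Durbin-Levinson gives phi_{kk} iteratively:
  phi_{11} = rho(1)
  phi_{kk} = [rho(k) - sum_{j=1..k-1} phi_{k-1,j} rho(k-j)]
            / [1 - sum_{j=1..k-1} phi_{k-1,j} rho(j)],
  phi_{k,j} = phi_{k-1,j} - phi_{kk} phi_{k-1,k-j},  j = 1..k-1.
Step k = 1:
  phi_11 = rho(1) = -0.4632.
Step k = 2:
  phi_22 = [rho(2) - phi_11 rho(1)] / [1 - phi_11 rho(1)] = [0.0865 - (-0.4632)(-0.4632)] / [1 - (-0.4632)(-0.4632)]
         = -0.12805424 / 0.78544576 = -0.163034.
  Update: phi_21 = phi_11 - phi_22 phi_11 = -0.4632 - (-0.163034)(-0.4632) = -0.538717.
Step k = 3:
  phi_33 = [rho(3) - phi_21 rho(2) - phi_22 rho(1)] / [1 - phi_21 rho(1) - phi_22 rho(2)]
    numerator   = -0.0375 - (-0.538717)(0.0865) - (-0.163034)(-0.4632) = -0.06641823
    denominator = 1 - (-0.538717)(-0.4632) - (-0.163034)(0.0865) = 0.76456859
  phi_33 = -0.06641823 / 0.76456859 = -0.0869.
Therefore phi_{33} = -0.0869.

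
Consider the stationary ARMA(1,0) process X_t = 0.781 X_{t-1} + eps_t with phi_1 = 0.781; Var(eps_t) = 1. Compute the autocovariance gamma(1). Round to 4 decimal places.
\gamma(1) = 2.0024

Multiply the model equation by X_{t-k} and take expectations. With theta_0 = psi_0 = 1 and psi_j the MA(infinity) weights, this gives
  gamma(k) - sum_i phi_i gamma(k-i) = c_k,
  c_k = sigma^2 * sum_{j=k..q} theta_j psi_{j-k}   (c_k = 0 for k > q),
using gamma(-m) = gamma(m).
Pure AR (q = 0): c_0 = sigma^2 = 1, c_k = 0 for k >= 1.
Equations for k = 0 and k = 1 (AR order 1):
  gamma(0) = phi_1 gamma(1) + c_0
  gamma(1) = phi_1 gamma(0) + c_1
Substituting the second into the first: gamma(0) (1 - phi_1^2) = c_0 + phi_1 c_1, so
  gamma(0) = c_0 / (1 - phi_1^2) = 1 / (1 - (0.781)^2) = 1 / 0.390039 = 2.563846.
  gamma(1) = phi_1 gamma(0) = (0.781)(2.563846) = 2.002364.
Therefore gamma(1) = 2.0024 (to 4 decimal places).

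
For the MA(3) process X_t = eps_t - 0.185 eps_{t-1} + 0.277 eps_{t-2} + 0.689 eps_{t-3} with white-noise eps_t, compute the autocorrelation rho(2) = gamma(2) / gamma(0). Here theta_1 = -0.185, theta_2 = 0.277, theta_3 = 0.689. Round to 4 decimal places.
\rho(2) = 0.0943

For an MA(q) process with theta_0 = 1, the autocovariance is
  gamma(k) = sigma^2 * sum_{i=0..q-k} theta_i * theta_{i+k},
and rho(k) = gamma(k) / gamma(0). Sigma^2 cancels.
  numerator   = (1)*(0.277) + (-0.185)*(0.689) = 0.149535.
  denominator = (1)^2 + (-0.185)^2 + (0.277)^2 + (0.689)^2 = 1.585675.
  rho(2) = 0.149535 / 1.585675 = 0.0943.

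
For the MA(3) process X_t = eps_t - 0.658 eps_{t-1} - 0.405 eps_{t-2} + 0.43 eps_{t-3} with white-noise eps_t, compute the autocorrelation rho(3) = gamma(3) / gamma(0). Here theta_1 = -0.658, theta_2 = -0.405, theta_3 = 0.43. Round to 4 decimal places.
\rho(3) = 0.2413

For an MA(q) process with theta_0 = 1, the autocovariance is
  gamma(k) = sigma^2 * sum_{i=0..q-k} theta_i * theta_{i+k},
and rho(k) = gamma(k) / gamma(0). Sigma^2 cancels.
  numerator   = (1)*(0.43) = 0.43.
  denominator = (1)^2 + (-0.658)^2 + (-0.405)^2 + (0.43)^2 = 1.781889.
  rho(3) = 0.43 / 1.781889 = 0.2413.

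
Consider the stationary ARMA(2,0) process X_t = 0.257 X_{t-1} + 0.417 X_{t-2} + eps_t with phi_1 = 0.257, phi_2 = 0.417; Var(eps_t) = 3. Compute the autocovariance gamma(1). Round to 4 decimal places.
\gamma(1) = 1.9870

Multiply the model equation by X_{t-k} and take expectations. With theta_0 = psi_0 = 1 and psi_j the MA(infinity) weights, this gives
  gamma(k) - sum_i phi_i gamma(k-i) = c_k,
  c_k = sigma^2 * sum_{j=k..q} theta_j psi_{j-k}   (c_k = 0 for k > q),
using gamma(-m) = gamma(m).
Pure AR (q = 0): c_0 = sigma^2 = 3, c_k = 0 for k >= 1.
Equations for k = 0, 1, 2 (AR order 2, c_2 = 0):
  (E0) gamma(0) = phi_1 gamma(1) + phi_2 gamma(2) + c_0
  (E1) gamma(1) = phi_1 gamma(0) + phi_2 gamma(1) + c_1
  (E2) gamma(2) = phi_1 gamma(1) + phi_2 gamma(0)
From (E1): gamma(1) = A gamma(0) + B with
  A = phi_1 / (1 - phi_2) = 0.257 / 0.583 = 0.440823,   B = c_1 / (1 - phi_2) = 0 / 0.583 = 0.
Insert (E2) into (E0): gamma(0) (1 - phi_2^2) = phi_1 (1 + phi_2) gamma(1) + c_0.
  phi_1 (1 + phi_2) = (0.257)(1.417) = 0.364169,   1 - phi_2^2 = 0.826111.
Replace gamma(1) by A gamma(0) + B and collect gamma(0):
  gamma(0) [0.826111 - (0.364169)(0.440823)] = c_0 = 3
  gamma(0) * 0.665577 = 3
  gamma(0) = 3 / 0.665577 = 4.507369.
  gamma(1) = A gamma(0) = (0.440823)(4.507369) = 1.986953.
Therefore gamma(1) = 1.9870 (to 4 decimal places).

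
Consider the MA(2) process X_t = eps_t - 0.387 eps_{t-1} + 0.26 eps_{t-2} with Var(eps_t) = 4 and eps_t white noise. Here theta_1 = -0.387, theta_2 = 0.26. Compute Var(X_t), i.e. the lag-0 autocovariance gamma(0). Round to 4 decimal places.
\gamma(0) = 4.8695

For an MA(q) process X_t = eps_t + sum_i theta_i eps_{t-i} with
Var(eps_t) = sigma^2, the variance is
  gamma(0) = sigma^2 * (1 + sum_i theta_i^2).
  sum_i theta_i^2 = (-0.387)^2 + (0.26)^2 = 0.149769 + 0.0676 = 0.217369.
  gamma(0) = 4 * (1 + 0.217369) = 4 * 1.217369 = 4.869476, which rounds to 4.8695.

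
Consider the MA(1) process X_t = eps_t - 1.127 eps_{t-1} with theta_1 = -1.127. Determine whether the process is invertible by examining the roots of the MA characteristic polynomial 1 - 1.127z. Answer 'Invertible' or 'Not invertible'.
\text{Not invertible}

The MA(q) characteristic polynomial is P(z) = 1 - 1.127z.
Invertibility requires all roots to lie outside the unit circle, i.e. |z| > 1 for every root.
This is linear in z: 1 + (-1.127) z = 0  =>  z = -1/(-1.127) = 0.887311,  |z| = 0.887311.
Moduli of all roots: 0.8873.
All moduli strictly greater than 1? No.
Verdict: Not invertible.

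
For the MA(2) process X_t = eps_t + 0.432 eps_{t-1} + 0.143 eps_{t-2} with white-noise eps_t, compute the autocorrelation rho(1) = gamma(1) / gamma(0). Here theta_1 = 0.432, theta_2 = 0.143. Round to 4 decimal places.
\rho(1) = 0.4091

For an MA(q) process with theta_0 = 1, the autocovariance is
  gamma(k) = sigma^2 * sum_{i=0..q-k} theta_i * theta_{i+k},
and rho(k) = gamma(k) / gamma(0). Sigma^2 cancels.
  numerator   = (1)*(0.432) + (0.432)*(0.143) = 0.493776.
  denominator = (1)^2 + (0.432)^2 + (0.143)^2 = 1.207073.
  rho(1) = 0.493776 / 1.207073 = 0.4091.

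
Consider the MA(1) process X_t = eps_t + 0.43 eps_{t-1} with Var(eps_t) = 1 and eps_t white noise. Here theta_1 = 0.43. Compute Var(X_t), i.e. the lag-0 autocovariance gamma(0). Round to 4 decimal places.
\gamma(0) = 1.1849

For an MA(q) process X_t = eps_t + sum_i theta_i eps_{t-i} with
Var(eps_t) = sigma^2, the variance is
  gamma(0) = sigma^2 * (1 + sum_i theta_i^2).
  sum_i theta_i^2 = (0.43)^2 = 0.1849.
  gamma(0) = 1 * (1 + 0.1849) = 1 * 1.1849 = 1.1849.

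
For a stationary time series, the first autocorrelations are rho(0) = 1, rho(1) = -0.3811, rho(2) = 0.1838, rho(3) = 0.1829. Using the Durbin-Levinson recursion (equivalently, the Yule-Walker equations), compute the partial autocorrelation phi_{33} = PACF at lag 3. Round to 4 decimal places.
\phi_{33} = 0.3130

The PACF at lag k is phi_{kk}, the last component of the solution
to the Yule-Walker system G_k phi = r_k where
  (G_k)_{ij} = rho(|i - j|), (r_k)_i = rho(i), i,j = 1..k.
Equivalently, Durbin-Levinson gives phi_{kk} iteratively:
  phi_{11} = rho(1)
  phi_{kk} = [rho(k) - sum_{j=1..k-1} phi_{k-1,j} rho(k-j)]
            / [1 - sum_{j=1..k-1} phi_{k-1,j} rho(j)],
  phi_{k,j} = phi_{k-1,j} - phi_{kk} phi_{k-1,k-j},  j = 1..k-1.
Step k = 1:
  phi_11 = rho(1) = -0.3811.
Step k = 2:
  phi_22 = [rho(2) - phi_11 rho(1)] / [1 - phi_11 rho(1)] = [0.1838 - (-0.3811)(-0.3811)] / [1 - (-0.3811)(-0.3811)]
         = 0.03856279 / 0.85476279 = 0.045115.
  Update: phi_21 = phi_11 - phi_22 phi_11 = -0.3811 - (0.045115)(-0.3811) = -0.363907.
Step k = 3:
  phi_33 = [rho(3) - phi_21 rho(2) - phi_22 rho(1)] / [1 - phi_21 rho(1) - phi_22 rho(2)]
    numerator   = 0.1829 - (-0.363907)(0.1838) - (0.045115)(-0.3811) = 0.26697943
    denominator = 1 - (-0.363907)(-0.3811) - (0.045115)(0.1838) = 0.85302302
  phi_33 = 0.26697943 / 0.85302302 = 0.313.
Therefore phi_{33} = 0.3130.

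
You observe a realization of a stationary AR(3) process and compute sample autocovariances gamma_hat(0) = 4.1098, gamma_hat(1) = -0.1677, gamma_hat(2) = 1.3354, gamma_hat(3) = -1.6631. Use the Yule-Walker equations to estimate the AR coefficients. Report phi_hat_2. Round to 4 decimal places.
\hat\phi_{2} = 0.3120

The Yule-Walker equations for an AR(p) process read, in matrix form,
  Gamma_p phi = r_p,   with   (Gamma_p)_{ij} = gamma(|i - j|),
                       (r_p)_i = gamma(i),   i,j = 1..p.
Substitute the sample gammas (Toeplitz matrix and right-hand side of size 3):
  Gamma_p = [[4.1098, -0.1677, 1.3354], [-0.1677, 4.1098, -0.1677], [1.3354, -0.1677, 4.1098]]
  r_p     = [-0.1677, 1.3354, -1.6631]
Written out (R1..R3):
  (R1) 4.1098 phi_1 - 0.1677 phi_2 + 1.3354 phi_3 = -0.1677
  (R2) -0.1677 phi_1 + 4.1098 phi_2 - 0.1677 phi_3 = 1.3354
  (R3) 1.3354 phi_1 - 0.1677 phi_2 + 4.1098 phi_3 = -1.6631
Gaussian elimination:
  R2 <- R2 - (-0.1677/4.1098) R1 = R2 - (-0.040805) R1:  4.102957 phi_2 - 0.113209 phi_3 = 1.328557
  R3 <- R3 - (1.3354/4.1098) R1 = R3 - (0.324931) R1:  -0.113209 phi_2 + 3.675888 phi_3 = -1.608609
  R3 <- R3 - (-0.113209/4.102957) R2 = R3 - (-0.027592) R2:  3.672764 phi_3 = -1.571951
Back-substitution:
  phi_hat_3 = -1.571951 / 3.672764 = -0.428002
  phi_hat_2 = (1.328557 - (-0.113209)(-0.428002)) / 4.102957 = 0.311995
  phi_hat_1 = (-0.1677 - (-0.1677)(0.311995) - (1.3354)(-0.428002)) / 4.1098 = 0.110997
So phi_hat = [0.1110, 0.3120, -0.4280].
Therefore phi_hat_2 = 0.3120.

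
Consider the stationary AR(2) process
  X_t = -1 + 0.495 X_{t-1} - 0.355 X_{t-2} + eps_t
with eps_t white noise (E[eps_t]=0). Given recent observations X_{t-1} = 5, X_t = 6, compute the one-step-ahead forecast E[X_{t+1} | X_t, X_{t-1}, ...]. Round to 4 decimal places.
E[X_{t+1} \mid \mathcal F_t] = 0.1950

For an AR(p) model X_t = c + sum_i phi_i X_{t-i} + eps_t, the
one-step-ahead conditional mean is
  E[X_{t+1} | X_t, ...] = c + sum_i phi_i X_{t+1-i}.
Substitute known values:
  E[X_{t+1} | ...] = -1 + (0.495) * (6) + (-0.355) * (5)
                   = 0.1950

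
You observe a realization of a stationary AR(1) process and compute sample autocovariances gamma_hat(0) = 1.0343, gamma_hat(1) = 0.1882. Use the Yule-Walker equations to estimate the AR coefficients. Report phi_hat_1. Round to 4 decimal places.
\hat\phi_{1} = 0.1820

The Yule-Walker equations for an AR(p) process read, in matrix form,
  Gamma_p phi = r_p,   with   (Gamma_p)_{ij} = gamma(|i - j|),
                       (r_p)_i = gamma(i),   i,j = 1..p.
Substitute the sample gammas (Toeplitz matrix and right-hand side of size 1):
  Gamma_p = [[1.0343]]
  r_p     = [0.1882]
With p = 1 this is the single equation gamma(0) phi_1 = gamma(1):
  phi_hat_1 = gamma(1) / gamma(0) = 0.1882 / 1.0343 = 0.1820.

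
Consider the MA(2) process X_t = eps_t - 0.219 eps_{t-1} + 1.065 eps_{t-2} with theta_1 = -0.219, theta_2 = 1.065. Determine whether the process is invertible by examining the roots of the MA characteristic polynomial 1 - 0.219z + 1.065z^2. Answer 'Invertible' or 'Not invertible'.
\text{Not invertible}

The MA(q) characteristic polynomial is P(z) = 1 - 0.219z + 1.065z^2.
Invertibility requires all roots to lie outside the unit circle, i.e. |z| > 1 for every root.
Set 1 + (-0.219) z + (1.065) z^2 = 0, i.e. a z^2 + b z + c = 0 with a = 1.065, b = -0.219, c = 1.
Discriminant D = b^2 - 4ac = (-0.219)^2 - 4*(1.065)*1 = 0.047961 - (4.26) = -4.212039.
D < 0, so the roots are the complex-conjugate pair z = (-b +/- i sqrt(-D)) / (2a) = 0.1028 +/- 0.9635i.
For a conjugate pair |z|^2 = z * conj(z) = (product of roots) = c/a = 1/(1.065) = 0.938967, so |z| = sqrt(0.938967) = 0.969 for both roots.
Moduli of all roots: 0.9690, 0.9690.
All moduli strictly greater than 1? No.
Verdict: Not invertible.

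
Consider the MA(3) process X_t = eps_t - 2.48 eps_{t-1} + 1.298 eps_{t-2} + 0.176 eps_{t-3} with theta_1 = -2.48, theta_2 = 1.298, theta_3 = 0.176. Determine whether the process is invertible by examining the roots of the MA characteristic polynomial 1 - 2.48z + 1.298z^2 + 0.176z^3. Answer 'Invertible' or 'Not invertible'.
\text{Not invertible}

The MA(q) characteristic polynomial is P(z) = 1 - 2.48z + 1.298z^2 + 0.176z^3.
Invertibility requires all roots to lie outside the unit circle, i.e. |z| > 1 for every root.
Degree 3: look for a simple real root z0 first, then factor out (1 - z/z0) and solve the remaining quadratic.
Testing z0 = 0.625: P(0.625) = 1 + (-2.48)(0.625) + (1.298)(0.625)^2 + (0.176)(0.625)^3
  = 1 + (-1.55) + (0.507031) + (0.042969) = 0.  So z_0 = 0.625 is a root, |z_0| = 0.625.
Divide out the factor (1 - 1.6 z) = (1 - z/z0) (since 1/z0 = 1.6):
  P(z) = (1 - 1.6 z)(1 + (-0.88) z + (-0.11) z^2)
  [check: z-coef -0.88 - (1.6) = -2.48; z^2-coef -0.11 - (1.6)(-0.88) = 1.298; z^3-coef -(1.6)(-0.11) = 0.176.]
Remaining roots from the quadratic factor 1 + (-0.88) z + (-0.11) z^2:
  Set 1 + (-0.88) z + (-0.11) z^2 = 0, i.e. a z^2 + b z + c = 0 with a = -0.11, b = -0.88, c = 1.
  Discriminant D = b^2 - 4ac = (-0.88)^2 - 4*(-0.11)*1 = 0.7744 - (-0.44) = 1.2144.
  D >= 0, so the roots are real: z = (-b +/- sqrt(D)) / (2a) = (0.88 +/- 1.101998) / (-0.22).
    z_1 = (0.88 + 1.101998) / (-0.22) = -9.0091,   |z_1| = 9.0091.
    z_2 = (0.88 - 1.101998) / (-0.22) = 1.0091,   |z_2| = 1.0091.
Moduli of all roots: 0.6250, 9.0091, 1.0091.
All moduli strictly greater than 1? No.
Verdict: Not invertible.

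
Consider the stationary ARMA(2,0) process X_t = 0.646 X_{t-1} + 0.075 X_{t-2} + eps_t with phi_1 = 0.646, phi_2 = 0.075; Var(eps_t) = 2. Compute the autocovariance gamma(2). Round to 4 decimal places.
\gamma(2) = 2.0658

Multiply the model equation by X_{t-k} and take expectations. With theta_0 = psi_0 = 1 and psi_j the MA(infinity) weights, this gives
  gamma(k) - sum_i phi_i gamma(k-i) = c_k,
  c_k = sigma^2 * sum_{j=k..q} theta_j psi_{j-k}   (c_k = 0 for k > q),
using gamma(-m) = gamma(m).
Pure AR (q = 0): c_0 = sigma^2 = 2, c_k = 0 for k >= 1.
Equations for k = 0, 1, 2 (AR order 2, c_2 = 0):
  (E0) gamma(0) = phi_1 gamma(1) + phi_2 gamma(2) + c_0
  (E1) gamma(1) = phi_1 gamma(0) + phi_2 gamma(1) + c_1
  (E2) gamma(2) = phi_1 gamma(1) + phi_2 gamma(0)
From (E1): gamma(1) = A gamma(0) + B with
  A = phi_1 / (1 - phi_2) = 0.646 / 0.925 = 0.698378,   B = c_1 / (1 - phi_2) = 0 / 0.925 = 0.
Insert (E2) into (E0): gamma(0) (1 - phi_2^2) = phi_1 (1 + phi_2) gamma(1) + c_0.
  phi_1 (1 + phi_2) = (0.646)(1.075) = 0.69445,   1 - phi_2^2 = 0.994375.
Replace gamma(1) by A gamma(0) + B and collect gamma(0):
  gamma(0) [0.994375 - (0.69445)(0.698378)] = c_0 = 2
  gamma(0) * 0.509386 = 2
  gamma(0) = 2 / 0.509386 = 3.926295.
  gamma(1) = A gamma(0) = (0.698378)(3.926295) = 2.742039.
  gamma(2) = phi_1 gamma(1) + phi_2 gamma(0) = (0.646)(2.742039) + (0.075)(3.926295) = 2.065829.
Therefore gamma(2) = 2.0658 (to 4 decimal places).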